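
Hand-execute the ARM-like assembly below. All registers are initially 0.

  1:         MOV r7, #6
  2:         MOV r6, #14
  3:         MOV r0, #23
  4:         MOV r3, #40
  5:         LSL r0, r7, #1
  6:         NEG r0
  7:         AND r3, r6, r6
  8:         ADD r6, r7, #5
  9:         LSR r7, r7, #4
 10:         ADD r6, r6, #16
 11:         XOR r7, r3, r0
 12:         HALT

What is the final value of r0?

-12

MOV r7, #6 → r7=6
MOV r6, #14 → r6=14
MOV r0, #23 → r0=23
MOV r3, #40 → r3=40
LSL r0, r7, #1 → r0=6<<1=12
NEG r0 → r0=-(12)=-12
AND r3, r6, r6 → r3=14&14=14
ADD r6, r7, #5 → r6=6+5=11
LSR r7, r7, #4 → r7=6>>4=0
ADD r6, r6, #16 → r6=11+16=27
XOR r7, r3, r0 → r7=14^(-12)=-6
halt.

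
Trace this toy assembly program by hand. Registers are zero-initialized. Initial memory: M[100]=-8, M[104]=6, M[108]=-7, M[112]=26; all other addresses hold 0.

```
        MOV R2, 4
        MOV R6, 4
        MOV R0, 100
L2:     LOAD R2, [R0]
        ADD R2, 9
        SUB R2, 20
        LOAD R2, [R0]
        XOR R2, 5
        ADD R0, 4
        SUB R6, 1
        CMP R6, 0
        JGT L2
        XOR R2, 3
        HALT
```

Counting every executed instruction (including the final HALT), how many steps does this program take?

41

R2=4
R6=4
R0=100
R2=M[100]=-8
R2=(-8)+9=1
R2=1-20=-19
R2=M[100]=-8
R2=(-8)^5=-3
R0=100+4=104
R6=4-1=3
CMP R6, 0  (cmp 3,0)
JGT L2: taken
R2=M[104]=6
R2=6+9=15
R2=15-20=-5
R2=M[104]=6
R2=6^5=3
R0=104+4=108
R6=3-1=2
CMP R6, 0  (cmp 2,0)
JGT L2: taken
R2=M[108]=-7
R2=(-7)+9=2
R2=2-20=-18
R2=M[108]=-7
R2=(-7)^5=-4
R0=108+4=112
R6=2-1=1
CMP R6, 0  (cmp 1,0)
JGT L2: taken
R2=M[112]=26
R2=26+9=35
R2=35-20=15
R2=M[112]=26
R2=26^5=31
R0=112+4=116
R6=1-1=0
CMP R6, 0  (cmp 0,0)
JGT L2: not taken
R2=31^3=28
halt.
Total executed instructions: 41.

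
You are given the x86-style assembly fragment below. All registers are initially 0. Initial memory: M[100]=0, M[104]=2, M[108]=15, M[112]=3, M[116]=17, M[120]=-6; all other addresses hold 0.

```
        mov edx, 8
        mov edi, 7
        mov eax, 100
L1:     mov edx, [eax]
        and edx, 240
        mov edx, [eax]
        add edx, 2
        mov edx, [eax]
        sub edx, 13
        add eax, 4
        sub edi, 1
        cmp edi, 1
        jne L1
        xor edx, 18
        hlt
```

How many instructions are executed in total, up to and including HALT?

mov edx, 8 → edx=8
mov edi, 7 → edi=7
mov eax, 100 → eax=100
mov edx, [eax] → edx=M[100]=0
and edx, 240 → edx=0&240=0
mov edx, [eax] → edx=M[100]=0
add edx, 2 → edx=0+2=2
mov edx, [eax] → edx=M[100]=0
sub edx, 13 → edx=0-13=-13
add eax, 4 → eax=100+4=104
sub edi, 1 → edi=7-1=6
cmp edi, 1  (cmp 6,1)
jne L1: taken
mov edx, [eax] → edx=M[104]=2
and edx, 240 → edx=2&240=0
mov edx, [eax] → edx=M[104]=2
add edx, 2 → edx=2+2=4
mov edx, [eax] → edx=M[104]=2
sub edx, 13 → edx=2-13=-11
add eax, 4 → eax=104+4=108
sub edi, 1 → edi=6-1=5
cmp edi, 1  (cmp 5,1)
jne L1: taken
mov edx, [eax] → edx=M[108]=15
and edx, 240 → edx=15&240=0
mov edx, [eax] → edx=M[108]=15
add edx, 2 → edx=15+2=17
mov edx, [eax] → edx=M[108]=15
sub edx, 13 → edx=15-13=2
add eax, 4 → eax=108+4=112
sub edi, 1 → edi=5-1=4
cmp edi, 1  (cmp 4,1)
jne L1: taken
mov edx, [eax] → edx=M[112]=3
and edx, 240 → edx=3&240=0
mov edx, [eax] → edx=M[112]=3
add edx, 2 → edx=3+2=5
mov edx, [eax] → edx=M[112]=3
sub edx, 13 → edx=3-13=-10
add eax, 4 → eax=112+4=116
sub edi, 1 → edi=4-1=3
cmp edi, 1  (cmp 3,1)
jne L1: taken
mov edx, [eax] → edx=M[116]=17
and edx, 240 → edx=17&240=16
mov edx, [eax] → edx=M[116]=17
add edx, 2 → edx=17+2=19
mov edx, [eax] → edx=M[116]=17
sub edx, 13 → edx=17-13=4
add eax, 4 → eax=116+4=120
sub edi, 1 → edi=3-1=2
cmp edi, 1  (cmp 2,1)
jne L1: taken
mov edx, [eax] → edx=M[120]=-6
and edx, 240 → edx=(-6)&240=240
mov edx, [eax] → edx=M[120]=-6
add edx, 2 → edx=(-6)+2=-4
mov edx, [eax] → edx=M[120]=-6
sub edx, 13 → edx=(-6)-13=-19
add eax, 4 → eax=120+4=124
sub edi, 1 → edi=2-1=1
cmp edi, 1  (cmp 1,1)
jne L1: not taken
xor edx, 18 → edx=(-19)^18=-1
halt.
Total executed instructions: 65.

65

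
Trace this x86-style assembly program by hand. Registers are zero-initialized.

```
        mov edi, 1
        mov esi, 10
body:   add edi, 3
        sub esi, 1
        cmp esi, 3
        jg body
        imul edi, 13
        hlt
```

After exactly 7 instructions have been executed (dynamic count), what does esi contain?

9

edi=1
esi=10
edi=1+3=4
esi=10-1=9
cmp esi, 3  (cmp 9,3)
jg body: taken
edi=4+3=7
After step 7: esi = 9.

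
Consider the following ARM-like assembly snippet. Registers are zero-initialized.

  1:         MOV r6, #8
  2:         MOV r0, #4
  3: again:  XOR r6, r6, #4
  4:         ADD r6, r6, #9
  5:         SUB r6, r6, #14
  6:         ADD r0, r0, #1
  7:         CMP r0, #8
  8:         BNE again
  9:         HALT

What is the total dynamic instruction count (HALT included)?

r6=8
r0=4
r6=8^4=12
r6=12+9=21
r6=21-14=7
r0=4+1=5
CMP r0, #8  (cmp 5,8)
BNE again: taken
r6=7^4=3
r6=3+9=12
r6=12-14=-2
r0=5+1=6
CMP r0, #8  (cmp 6,8)
BNE again: taken
r6=(-2)^4=-6
r6=(-6)+9=3
r6=3-14=-11
r0=6+1=7
CMP r0, #8  (cmp 7,8)
BNE again: taken
r6=(-11)^4=-15
r6=(-15)+9=-6
r6=(-6)-14=-20
r0=7+1=8
CMP r0, #8  (cmp 8,8)
BNE again: not taken
halt.
Total executed instructions: 27.

27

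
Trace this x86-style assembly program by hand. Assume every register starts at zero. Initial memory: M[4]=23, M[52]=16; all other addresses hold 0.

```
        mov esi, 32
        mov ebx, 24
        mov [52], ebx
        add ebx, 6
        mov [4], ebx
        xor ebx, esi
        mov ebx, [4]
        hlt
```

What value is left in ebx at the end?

esi=32
ebx=24
mov [52], ebx → M[52]=24
ebx=24+6=30
mov [4], ebx → M[4]=30
ebx=30^32=62
ebx=M[4]=30
halt.

30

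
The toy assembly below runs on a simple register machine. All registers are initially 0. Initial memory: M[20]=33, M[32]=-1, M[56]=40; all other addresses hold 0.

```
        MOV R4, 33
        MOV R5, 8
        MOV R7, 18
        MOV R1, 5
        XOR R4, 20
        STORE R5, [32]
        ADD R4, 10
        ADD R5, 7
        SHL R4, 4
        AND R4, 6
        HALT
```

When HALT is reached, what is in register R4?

MOV R4, 33 → R4=33
MOV R5, 8 → R5=8
MOV R7, 18 → R7=18
MOV R1, 5 → R1=5
XOR R4, 20 → R4=33^20=53
STORE R5, [32] → M[32]=8
ADD R4, 10 → R4=53+10=63
ADD R5, 7 → R5=8+7=15
SHL R4, 4 → R4=63<<4=1008
AND R4, 6 → R4=1008&6=0
halt.

0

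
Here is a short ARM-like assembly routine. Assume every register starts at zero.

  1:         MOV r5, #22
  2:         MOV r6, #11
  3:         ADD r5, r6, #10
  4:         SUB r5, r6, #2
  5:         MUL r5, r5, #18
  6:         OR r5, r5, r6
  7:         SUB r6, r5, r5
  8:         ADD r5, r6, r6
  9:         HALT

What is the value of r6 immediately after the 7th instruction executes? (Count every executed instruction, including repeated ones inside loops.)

0

r5=22
r6=11
r5=11+10=21
r5=11-2=9
r5=9*18=162
r5=162|11=171
r6=171-171=0
After step 7: r6 = 0.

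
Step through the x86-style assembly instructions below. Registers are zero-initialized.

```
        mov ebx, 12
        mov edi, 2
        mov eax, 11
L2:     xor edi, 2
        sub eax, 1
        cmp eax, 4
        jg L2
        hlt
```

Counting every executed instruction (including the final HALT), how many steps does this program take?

32

ebx=12
edi=2
eax=11
edi=2^2=0
eax=11-1=10
cmp eax, 4  (cmp 10,4)
jg L2: taken
edi=0^2=2
eax=10-1=9
cmp eax, 4  (cmp 9,4)
jg L2: taken
edi=2^2=0
eax=9-1=8
cmp eax, 4  (cmp 8,4)
jg L2: taken
edi=0^2=2
eax=8-1=7
cmp eax, 4  (cmp 7,4)
jg L2: taken
edi=2^2=0
eax=7-1=6
cmp eax, 4  (cmp 6,4)
jg L2: taken
edi=0^2=2
eax=6-1=5
cmp eax, 4  (cmp 5,4)
jg L2: taken
edi=2^2=0
eax=5-1=4
cmp eax, 4  (cmp 4,4)
jg L2: not taken
halt.
Total executed instructions: 32.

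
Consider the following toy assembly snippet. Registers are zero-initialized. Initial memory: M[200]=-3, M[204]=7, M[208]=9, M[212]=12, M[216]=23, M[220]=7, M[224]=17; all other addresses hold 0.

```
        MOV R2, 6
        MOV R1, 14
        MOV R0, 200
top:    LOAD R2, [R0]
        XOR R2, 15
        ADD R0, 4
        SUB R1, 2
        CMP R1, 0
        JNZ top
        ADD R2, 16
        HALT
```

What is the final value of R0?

228

R2=6
R1=14
R0=200
R2=M[200]=-3
R2=(-3)^15=-14
R0=200+4=204
R1=14-2=12
CMP R1, 0  (cmp 12,0)
JNZ top: taken
R2=M[204]=7
R2=7^15=8
R0=204+4=208
R1=12-2=10
CMP R1, 0  (cmp 10,0)
JNZ top: taken
R2=M[208]=9
R2=9^15=6
R0=208+4=212
R1=10-2=8
CMP R1, 0  (cmp 8,0)
JNZ top: taken
R2=M[212]=12
R2=12^15=3
R0=212+4=216
R1=8-2=6
CMP R1, 0  (cmp 6,0)
JNZ top: taken
R2=M[216]=23
R2=23^15=24
R0=216+4=220
R1=6-2=4
CMP R1, 0  (cmp 4,0)
JNZ top: taken
R2=M[220]=7
R2=7^15=8
R0=220+4=224
R1=4-2=2
CMP R1, 0  (cmp 2,0)
JNZ top: taken
R2=M[224]=17
R2=17^15=30
R0=224+4=228
R1=2-2=0
CMP R1, 0  (cmp 0,0)
JNZ top: not taken
R2=30+16=46
halt.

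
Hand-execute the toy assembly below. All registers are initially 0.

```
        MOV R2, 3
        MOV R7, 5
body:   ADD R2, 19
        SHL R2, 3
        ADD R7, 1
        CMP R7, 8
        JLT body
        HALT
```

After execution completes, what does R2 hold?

MOV R2, 3 → R2=3
MOV R7, 5 → R7=5
ADD R2, 19 → R2=3+19=22
SHL R2, 3 → R2=22<<3=176
ADD R7, 1 → R7=5+1=6
CMP R7, 8  (cmp 6,8)
JLT body: taken
ADD R2, 19 → R2=176+19=195
SHL R2, 3 → R2=195<<3=1560
ADD R7, 1 → R7=6+1=7
CMP R7, 8  (cmp 7,8)
JLT body: taken
ADD R2, 19 → R2=1560+19=1579
SHL R2, 3 → R2=1579<<3=12632
ADD R7, 1 → R7=7+1=8
CMP R7, 8  (cmp 8,8)
JLT body: not taken
halt.

12632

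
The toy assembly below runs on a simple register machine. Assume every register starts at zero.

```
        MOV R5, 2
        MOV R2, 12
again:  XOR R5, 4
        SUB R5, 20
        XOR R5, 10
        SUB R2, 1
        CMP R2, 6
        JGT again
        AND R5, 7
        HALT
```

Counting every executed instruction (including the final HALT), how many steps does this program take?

40

MOV R5, 2 → R5=2
MOV R2, 12 → R2=12
XOR R5, 4 → R5=2^4=6
SUB R5, 20 → R5=6-20=-14
XOR R5, 10 → R5=(-14)^10=-8
SUB R2, 1 → R2=12-1=11
CMP R2, 6  (cmp 11,6)
JGT again: taken
XOR R5, 4 → R5=(-8)^4=-4
SUB R5, 20 → R5=(-4)-20=-24
XOR R5, 10 → R5=(-24)^10=-30
SUB R2, 1 → R2=11-1=10
CMP R2, 6  (cmp 10,6)
JGT again: taken
XOR R5, 4 → R5=(-30)^4=-26
SUB R5, 20 → R5=(-26)-20=-46
XOR R5, 10 → R5=(-46)^10=-40
SUB R2, 1 → R2=10-1=9
CMP R2, 6  (cmp 9,6)
JGT again: taken
XOR R5, 4 → R5=(-40)^4=-36
SUB R5, 20 → R5=(-36)-20=-56
XOR R5, 10 → R5=(-56)^10=-62
SUB R2, 1 → R2=9-1=8
CMP R2, 6  (cmp 8,6)
JGT again: taken
XOR R5, 4 → R5=(-62)^4=-58
SUB R5, 20 → R5=(-58)-20=-78
XOR R5, 10 → R5=(-78)^10=-72
SUB R2, 1 → R2=8-1=7
CMP R2, 6  (cmp 7,6)
JGT again: taken
XOR R5, 4 → R5=(-72)^4=-68
SUB R5, 20 → R5=(-68)-20=-88
XOR R5, 10 → R5=(-88)^10=-94
SUB R2, 1 → R2=7-1=6
CMP R2, 6  (cmp 6,6)
JGT again: not taken
AND R5, 7 → R5=(-94)&7=2
halt.
Total executed instructions: 40.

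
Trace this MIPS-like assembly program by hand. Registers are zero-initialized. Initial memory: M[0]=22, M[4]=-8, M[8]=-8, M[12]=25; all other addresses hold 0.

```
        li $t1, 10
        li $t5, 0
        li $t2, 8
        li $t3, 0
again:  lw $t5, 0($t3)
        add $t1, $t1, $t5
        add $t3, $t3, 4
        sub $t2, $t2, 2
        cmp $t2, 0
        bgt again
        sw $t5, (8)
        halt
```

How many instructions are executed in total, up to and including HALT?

30

$t1=10
$t5=0
$t2=8
$t3=0
$t5=M[0]=22
$t1=10+22=32
$t3=0+4=4
$t2=8-2=6
cmp $t2, 0  (cmp 6,0)
bgt again: taken
$t5=M[4]=-8
$t1=32+(-8)=24
$t3=4+4=8
$t2=6-2=4
cmp $t2, 0  (cmp 4,0)
bgt again: taken
$t5=M[8]=-8
$t1=24+(-8)=16
$t3=8+4=12
$t2=4-2=2
cmp $t2, 0  (cmp 2,0)
bgt again: taken
$t5=M[12]=25
$t1=16+25=41
$t3=12+4=16
$t2=2-2=0
cmp $t2, 0  (cmp 0,0)
bgt again: not taken
sw $t5, (8) → M[8]=25
halt.
Total executed instructions: 30.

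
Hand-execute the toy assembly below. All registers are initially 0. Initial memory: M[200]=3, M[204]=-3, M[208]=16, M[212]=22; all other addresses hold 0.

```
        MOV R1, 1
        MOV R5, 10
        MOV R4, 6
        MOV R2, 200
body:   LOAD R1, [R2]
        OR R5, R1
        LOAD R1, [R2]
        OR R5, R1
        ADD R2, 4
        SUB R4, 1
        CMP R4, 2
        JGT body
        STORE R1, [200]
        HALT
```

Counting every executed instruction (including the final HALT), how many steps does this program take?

R1=1
R5=10
R4=6
R2=200
R1=M[200]=3
R5=10|3=11
R1=M[200]=3
R5=11|3=11
R2=200+4=204
R4=6-1=5
CMP R4, 2  (cmp 5,2)
JGT body: taken
R1=M[204]=-3
R5=11|(-3)=-1
R1=M[204]=-3
R5=(-1)|(-3)=-1
R2=204+4=208
R4=5-1=4
CMP R4, 2  (cmp 4,2)
JGT body: taken
R1=M[208]=16
R5=(-1)|16=-1
R1=M[208]=16
R5=(-1)|16=-1
R2=208+4=212
R4=4-1=3
CMP R4, 2  (cmp 3,2)
JGT body: taken
R1=M[212]=22
R5=(-1)|22=-1
R1=M[212]=22
R5=(-1)|22=-1
R2=212+4=216
R4=3-1=2
CMP R4, 2  (cmp 2,2)
JGT body: not taken
STORE R1, [200] → M[200]=22
halt.
Total executed instructions: 38.

38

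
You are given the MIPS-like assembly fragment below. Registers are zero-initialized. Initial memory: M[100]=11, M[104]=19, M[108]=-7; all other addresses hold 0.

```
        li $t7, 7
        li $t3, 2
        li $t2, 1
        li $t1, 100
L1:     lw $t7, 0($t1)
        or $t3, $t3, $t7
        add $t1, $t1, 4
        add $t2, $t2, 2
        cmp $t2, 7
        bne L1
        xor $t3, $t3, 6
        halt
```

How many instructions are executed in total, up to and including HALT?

24

li $t7, 7 → $t7=7
li $t3, 2 → $t3=2
li $t2, 1 → $t2=1
li $t1, 100 → $t1=100
lw $t7, 0($t1) → $t7=M[100]=11
or $t3, $t3, $t7 → $t3=2|11=11
add $t1, $t1, 4 → $t1=100+4=104
add $t2, $t2, 2 → $t2=1+2=3
cmp $t2, 7  (cmp 3,7)
bne L1: taken
lw $t7, 0($t1) → $t7=M[104]=19
or $t3, $t3, $t7 → $t3=11|19=27
add $t1, $t1, 4 → $t1=104+4=108
add $t2, $t2, 2 → $t2=3+2=5
cmp $t2, 7  (cmp 5,7)
bne L1: taken
lw $t7, 0($t1) → $t7=M[108]=-7
or $t3, $t3, $t7 → $t3=27|(-7)=-5
add $t1, $t1, 4 → $t1=108+4=112
add $t2, $t2, 2 → $t2=5+2=7
cmp $t2, 7  (cmp 7,7)
bne L1: not taken
xor $t3, $t3, 6 → $t3=(-5)^6=-3
halt.
Total executed instructions: 24.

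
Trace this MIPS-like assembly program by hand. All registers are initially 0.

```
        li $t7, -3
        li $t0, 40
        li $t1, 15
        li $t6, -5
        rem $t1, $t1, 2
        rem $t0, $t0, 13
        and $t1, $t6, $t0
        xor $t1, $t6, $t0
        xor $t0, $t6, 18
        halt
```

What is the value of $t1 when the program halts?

-6

after li $t7, -3: $t7=-3
after li $t0, 40: $t0=40
after li $t1, 15: $t1=15
after li $t6, -5: $t6=-5
after rem $t1, $t1, 2: $t1=15%2=1
after rem $t0, $t0, 13: $t0=40%13=1
after and $t1, $t6, $t0: $t1=(-5)&1=1
after xor $t1, $t6, $t0: $t1=(-5)^1=-6
after xor $t0, $t6, 18: $t0=(-5)^18=-23
halt.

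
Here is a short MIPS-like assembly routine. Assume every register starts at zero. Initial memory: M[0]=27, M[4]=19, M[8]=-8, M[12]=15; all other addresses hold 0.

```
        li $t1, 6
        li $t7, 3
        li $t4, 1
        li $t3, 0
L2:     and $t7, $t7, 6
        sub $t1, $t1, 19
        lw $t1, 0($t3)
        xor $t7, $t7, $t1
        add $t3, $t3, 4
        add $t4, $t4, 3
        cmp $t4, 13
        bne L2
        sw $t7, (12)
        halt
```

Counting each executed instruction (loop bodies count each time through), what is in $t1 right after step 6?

-13

$t1=6
$t7=3
$t4=1
$t3=0
$t7=3&6=2
$t1=6-19=-13
After step 6: $t1 = -13.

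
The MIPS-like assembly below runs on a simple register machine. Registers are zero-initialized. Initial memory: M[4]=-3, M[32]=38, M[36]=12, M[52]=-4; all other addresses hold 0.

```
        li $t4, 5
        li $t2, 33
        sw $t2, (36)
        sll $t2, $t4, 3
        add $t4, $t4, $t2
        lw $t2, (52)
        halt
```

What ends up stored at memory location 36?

33

li $t4, 5 → $t4=5
li $t2, 33 → $t2=33
sw $t2, (36) → M[36]=33
sll $t2, $t4, 3 → $t2=5<<3=40
add $t4, $t4, $t2 → $t4=5+40=45
lw $t2, (52) → $t2=M[52]=-4
halt.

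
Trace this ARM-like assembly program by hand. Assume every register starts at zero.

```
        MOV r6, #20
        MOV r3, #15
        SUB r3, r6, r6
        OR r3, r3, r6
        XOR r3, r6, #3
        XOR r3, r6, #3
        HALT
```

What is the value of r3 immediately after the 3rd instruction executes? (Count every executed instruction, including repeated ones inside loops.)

0

after MOV r6, #20: r6=20
after MOV r3, #15: r3=15
after SUB r3, r6, r6: r3=20-20=0
After step 3: r3 = 0.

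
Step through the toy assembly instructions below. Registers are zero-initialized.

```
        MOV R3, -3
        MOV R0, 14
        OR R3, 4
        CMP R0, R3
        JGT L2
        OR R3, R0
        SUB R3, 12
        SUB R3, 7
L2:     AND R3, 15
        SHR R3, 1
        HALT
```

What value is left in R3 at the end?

6

MOV R3, -3 → R3=-3
MOV R0, 14 → R0=14
OR R3, 4 → R3=(-3)|4=-3
CMP R0, R3  (cmp 14,-3)
JGT L2: taken
AND R3, 15 → R3=(-3)&15=13
SHR R3, 1 → R3=13>>1=6
halt.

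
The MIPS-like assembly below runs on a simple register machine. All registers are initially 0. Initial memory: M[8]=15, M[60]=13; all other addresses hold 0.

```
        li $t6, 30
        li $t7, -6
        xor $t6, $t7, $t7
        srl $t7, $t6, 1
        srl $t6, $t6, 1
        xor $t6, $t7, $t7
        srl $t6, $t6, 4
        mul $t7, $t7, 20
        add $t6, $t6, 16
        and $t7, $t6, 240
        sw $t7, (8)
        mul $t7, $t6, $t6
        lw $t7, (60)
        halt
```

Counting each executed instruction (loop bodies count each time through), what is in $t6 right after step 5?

0

li $t6, 30 → $t6=30
li $t7, -6 → $t7=-6
xor $t6, $t7, $t7 → $t6=(-6)^(-6)=0
srl $t7, $t6, 1 → $t7=0>>1=0
srl $t6, $t6, 1 → $t6=0>>1=0
After step 5: $t6 = 0.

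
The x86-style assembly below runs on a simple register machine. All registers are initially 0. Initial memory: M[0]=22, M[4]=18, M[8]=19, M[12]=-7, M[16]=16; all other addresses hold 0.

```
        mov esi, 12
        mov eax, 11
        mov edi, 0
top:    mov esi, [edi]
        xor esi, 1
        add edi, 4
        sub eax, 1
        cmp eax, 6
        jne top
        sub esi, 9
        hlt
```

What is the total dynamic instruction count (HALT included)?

35

after mov esi, 12: esi=12
after mov eax, 11: eax=11
after mov edi, 0: edi=0
after mov esi, [edi]: esi=M[0]=22
after xor esi, 1: esi=22^1=23
after add edi, 4: edi=0+4=4
after sub eax, 1: eax=11-1=10
cmp eax, 6  (cmp 10,6)
jne top: taken
after mov esi, [edi]: esi=M[4]=18
after xor esi, 1: esi=18^1=19
after add edi, 4: edi=4+4=8
after sub eax, 1: eax=10-1=9
cmp eax, 6  (cmp 9,6)
jne top: taken
after mov esi, [edi]: esi=M[8]=19
after xor esi, 1: esi=19^1=18
after add edi, 4: edi=8+4=12
after sub eax, 1: eax=9-1=8
cmp eax, 6  (cmp 8,6)
jne top: taken
after mov esi, [edi]: esi=M[12]=-7
after xor esi, 1: esi=(-7)^1=-8
after add edi, 4: edi=12+4=16
after sub eax, 1: eax=8-1=7
cmp eax, 6  (cmp 7,6)
jne top: taken
after mov esi, [edi]: esi=M[16]=16
after xor esi, 1: esi=16^1=17
after add edi, 4: edi=16+4=20
after sub eax, 1: eax=7-1=6
cmp eax, 6  (cmp 6,6)
jne top: not taken
after sub esi, 9: esi=17-9=8
halt.
Total executed instructions: 35.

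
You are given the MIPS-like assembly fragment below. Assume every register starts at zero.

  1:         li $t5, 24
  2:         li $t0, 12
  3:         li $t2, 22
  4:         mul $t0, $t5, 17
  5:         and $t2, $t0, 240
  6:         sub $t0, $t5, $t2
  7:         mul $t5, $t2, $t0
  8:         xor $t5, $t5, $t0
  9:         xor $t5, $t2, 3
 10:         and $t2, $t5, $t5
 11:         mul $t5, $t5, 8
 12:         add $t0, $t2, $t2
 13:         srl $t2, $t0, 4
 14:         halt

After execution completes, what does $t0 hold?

$t5=24
$t0=12
$t2=22
$t0=24*17=408
$t2=408&240=144
$t0=24-144=-120
$t5=144*(-120)=-17280
$t5=(-17280)^(-120)=17160
$t5=144^3=147
$t2=147&147=147
$t5=147*8=1176
$t0=147+147=294
$t2=294>>4=18
halt.

294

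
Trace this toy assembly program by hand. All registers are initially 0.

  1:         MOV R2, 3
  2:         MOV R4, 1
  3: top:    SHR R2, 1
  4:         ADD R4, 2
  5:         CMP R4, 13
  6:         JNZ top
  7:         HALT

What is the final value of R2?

0

MOV R2, 3 → R2=3
MOV R4, 1 → R4=1
SHR R2, 1 → R2=3>>1=1
ADD R4, 2 → R4=1+2=3
CMP R4, 13  (cmp 3,13)
JNZ top: taken
SHR R2, 1 → R2=1>>1=0
ADD R4, 2 → R4=3+2=5
CMP R4, 13  (cmp 5,13)
JNZ top: taken
SHR R2, 1 → R2=0>>1=0
ADD R4, 2 → R4=5+2=7
CMP R4, 13  (cmp 7,13)
JNZ top: taken
SHR R2, 1 → R2=0>>1=0
ADD R4, 2 → R4=7+2=9
CMP R4, 13  (cmp 9,13)
JNZ top: taken
SHR R2, 1 → R2=0>>1=0
ADD R4, 2 → R4=9+2=11
CMP R4, 13  (cmp 11,13)
JNZ top: taken
SHR R2, 1 → R2=0>>1=0
ADD R4, 2 → R4=11+2=13
CMP R4, 13  (cmp 13,13)
JNZ top: not taken
halt.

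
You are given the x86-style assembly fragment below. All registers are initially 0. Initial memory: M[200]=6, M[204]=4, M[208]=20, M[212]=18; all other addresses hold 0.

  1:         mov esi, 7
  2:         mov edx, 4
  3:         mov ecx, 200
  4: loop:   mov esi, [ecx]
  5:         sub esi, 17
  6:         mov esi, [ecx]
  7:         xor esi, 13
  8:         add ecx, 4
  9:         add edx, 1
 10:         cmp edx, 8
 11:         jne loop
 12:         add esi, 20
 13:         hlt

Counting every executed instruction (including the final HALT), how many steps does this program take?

esi=7
edx=4
ecx=200
esi=M[200]=6
esi=6-17=-11
esi=M[200]=6
esi=6^13=11
ecx=200+4=204
edx=4+1=5
cmp edx, 8  (cmp 5,8)
jne loop: taken
esi=M[204]=4
esi=4-17=-13
esi=M[204]=4
esi=4^13=9
ecx=204+4=208
edx=5+1=6
cmp edx, 8  (cmp 6,8)
jne loop: taken
esi=M[208]=20
esi=20-17=3
esi=M[208]=20
esi=20^13=25
ecx=208+4=212
edx=6+1=7
cmp edx, 8  (cmp 7,8)
jne loop: taken
esi=M[212]=18
esi=18-17=1
esi=M[212]=18
esi=18^13=31
ecx=212+4=216
edx=7+1=8
cmp edx, 8  (cmp 8,8)
jne loop: not taken
esi=31+20=51
halt.
Total executed instructions: 37.

37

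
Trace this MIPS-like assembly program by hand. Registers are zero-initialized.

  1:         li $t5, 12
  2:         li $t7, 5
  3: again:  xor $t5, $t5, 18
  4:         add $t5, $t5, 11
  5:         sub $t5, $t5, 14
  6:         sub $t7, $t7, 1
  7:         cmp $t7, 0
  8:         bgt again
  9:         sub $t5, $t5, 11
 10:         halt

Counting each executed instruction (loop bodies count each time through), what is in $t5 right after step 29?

15

after li $t5, 12: $t5=12
after li $t7, 5: $t7=5
after xor $t5, $t5, 18: $t5=12^18=30
after add $t5, $t5, 11: $t5=30+11=41
after sub $t5, $t5, 14: $t5=41-14=27
after sub $t7, $t7, 1: $t7=5-1=4
cmp $t7, 0  (cmp 4,0)
bgt again: taken
after xor $t5, $t5, 18: $t5=27^18=9
after add $t5, $t5, 11: $t5=9+11=20
after sub $t5, $t5, 14: $t5=20-14=6
after sub $t7, $t7, 1: $t7=4-1=3
cmp $t7, 0  (cmp 3,0)
bgt again: taken
after xor $t5, $t5, 18: $t5=6^18=20
after add $t5, $t5, 11: $t5=20+11=31
after sub $t5, $t5, 14: $t5=31-14=17
after sub $t7, $t7, 1: $t7=3-1=2
cmp $t7, 0  (cmp 2,0)
bgt again: taken
after xor $t5, $t5, 18: $t5=17^18=3
after add $t5, $t5, 11: $t5=3+11=14
after sub $t5, $t5, 14: $t5=14-14=0
after sub $t7, $t7, 1: $t7=2-1=1
cmp $t7, 0  (cmp 1,0)
bgt again: taken
after xor $t5, $t5, 18: $t5=0^18=18
after add $t5, $t5, 11: $t5=18+11=29
after sub $t5, $t5, 14: $t5=29-14=15
After step 29: $t5 = 15.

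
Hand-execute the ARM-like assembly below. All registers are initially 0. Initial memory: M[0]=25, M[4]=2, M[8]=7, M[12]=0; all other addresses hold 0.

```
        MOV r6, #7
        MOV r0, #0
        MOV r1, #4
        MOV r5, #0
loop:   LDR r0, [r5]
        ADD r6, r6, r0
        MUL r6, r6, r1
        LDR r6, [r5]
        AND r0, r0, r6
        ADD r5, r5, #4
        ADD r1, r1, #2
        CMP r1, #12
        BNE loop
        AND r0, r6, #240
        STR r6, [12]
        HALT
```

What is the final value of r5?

r6=7
r0=0
r1=4
r5=0
r0=M[0]=25
r6=7+25=32
r6=32*4=128
r6=M[0]=25
r0=25&25=25
r5=0+4=4
r1=4+2=6
CMP r1, #12  (cmp 6,12)
BNE loop: taken
r0=M[4]=2
r6=25+2=27
r6=27*6=162
r6=M[4]=2
r0=2&2=2
r5=4+4=8
r1=6+2=8
CMP r1, #12  (cmp 8,12)
BNE loop: taken
r0=M[8]=7
r6=2+7=9
r6=9*8=72
r6=M[8]=7
r0=7&7=7
r5=8+4=12
r1=8+2=10
CMP r1, #12  (cmp 10,12)
BNE loop: taken
r0=M[12]=0
r6=7+0=7
r6=7*10=70
r6=M[12]=0
r0=0&0=0
r5=12+4=16
r1=10+2=12
CMP r1, #12  (cmp 12,12)
BNE loop: not taken
r0=0&240=0
STR r6, [12] → M[12]=0
halt.

16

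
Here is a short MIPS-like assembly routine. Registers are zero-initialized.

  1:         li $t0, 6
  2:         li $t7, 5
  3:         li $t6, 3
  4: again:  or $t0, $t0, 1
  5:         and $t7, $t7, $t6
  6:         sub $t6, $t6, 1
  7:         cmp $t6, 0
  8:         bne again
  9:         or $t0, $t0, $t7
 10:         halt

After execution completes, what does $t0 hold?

7

$t0=6
$t7=5
$t6=3
$t0=6|1=7
$t7=5&3=1
$t6=3-1=2
cmp $t6, 0  (cmp 2,0)
bne again: taken
$t0=7|1=7
$t7=1&2=0
$t6=2-1=1
cmp $t6, 0  (cmp 1,0)
bne again: taken
$t0=7|1=7
$t7=0&1=0
$t6=1-1=0
cmp $t6, 0  (cmp 0,0)
bne again: not taken
$t0=7|0=7
halt.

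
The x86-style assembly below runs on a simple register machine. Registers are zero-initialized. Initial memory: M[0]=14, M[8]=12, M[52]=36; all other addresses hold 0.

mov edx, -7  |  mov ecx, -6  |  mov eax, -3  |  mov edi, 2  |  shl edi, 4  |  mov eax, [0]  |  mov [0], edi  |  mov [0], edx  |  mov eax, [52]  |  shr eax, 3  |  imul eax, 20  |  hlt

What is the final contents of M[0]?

-7

edx=-7
ecx=-6
eax=-3
edi=2
edi=2<<4=32
eax=M[0]=14
mov [0], edi → M[0]=32
mov [0], edx → M[0]=-7
eax=M[52]=36
eax=36>>3=4
eax=4*20=80
halt.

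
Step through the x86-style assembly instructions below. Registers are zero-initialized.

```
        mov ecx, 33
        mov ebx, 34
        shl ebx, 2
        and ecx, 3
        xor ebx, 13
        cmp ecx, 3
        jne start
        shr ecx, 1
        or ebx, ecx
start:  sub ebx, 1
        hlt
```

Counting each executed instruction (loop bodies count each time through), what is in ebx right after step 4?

136

ecx=33
ebx=34
ebx=34<<2=136
ecx=33&3=1
After step 4: ebx = 136.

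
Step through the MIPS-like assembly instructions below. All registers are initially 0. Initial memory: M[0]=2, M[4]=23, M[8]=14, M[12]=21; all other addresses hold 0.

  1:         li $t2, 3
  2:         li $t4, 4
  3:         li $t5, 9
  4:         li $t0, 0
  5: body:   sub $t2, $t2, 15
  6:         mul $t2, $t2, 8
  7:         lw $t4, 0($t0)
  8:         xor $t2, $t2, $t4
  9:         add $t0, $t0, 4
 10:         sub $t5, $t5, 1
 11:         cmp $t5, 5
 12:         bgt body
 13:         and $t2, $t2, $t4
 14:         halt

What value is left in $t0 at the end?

li $t2, 3 → $t2=3
li $t4, 4 → $t4=4
li $t5, 9 → $t5=9
li $t0, 0 → $t0=0
sub $t2, $t2, 15 → $t2=3-15=-12
mul $t2, $t2, 8 → $t2=(-12)*8=-96
lw $t4, 0($t0) → $t4=M[0]=2
xor $t2, $t2, $t4 → $t2=(-96)^2=-94
add $t0, $t0, 4 → $t0=0+4=4
sub $t5, $t5, 1 → $t5=9-1=8
cmp $t5, 5  (cmp 8,5)
bgt body: taken
sub $t2, $t2, 15 → $t2=(-94)-15=-109
mul $t2, $t2, 8 → $t2=(-109)*8=-872
lw $t4, 0($t0) → $t4=M[4]=23
xor $t2, $t2, $t4 → $t2=(-872)^23=-881
add $t0, $t0, 4 → $t0=4+4=8
sub $t5, $t5, 1 → $t5=8-1=7
cmp $t5, 5  (cmp 7,5)
bgt body: taken
sub $t2, $t2, 15 → $t2=(-881)-15=-896
mul $t2, $t2, 8 → $t2=(-896)*8=-7168
lw $t4, 0($t0) → $t4=M[8]=14
xor $t2, $t2, $t4 → $t2=(-7168)^14=-7154
add $t0, $t0, 4 → $t0=8+4=12
sub $t5, $t5, 1 → $t5=7-1=6
cmp $t5, 5  (cmp 6,5)
bgt body: taken
sub $t2, $t2, 15 → $t2=(-7154)-15=-7169
mul $t2, $t2, 8 → $t2=(-7169)*8=-57352
lw $t4, 0($t0) → $t4=M[12]=21
xor $t2, $t2, $t4 → $t2=(-57352)^21=-57363
add $t0, $t0, 4 → $t0=12+4=16
sub $t5, $t5, 1 → $t5=6-1=5
cmp $t5, 5  (cmp 5,5)
bgt body: not taken
and $t2, $t2, $t4 → $t2=(-57363)&21=5
halt.

16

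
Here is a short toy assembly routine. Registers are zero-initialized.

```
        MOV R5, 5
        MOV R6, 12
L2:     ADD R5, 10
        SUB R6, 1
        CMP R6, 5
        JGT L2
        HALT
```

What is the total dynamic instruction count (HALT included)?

R5=5
R6=12
R5=5+10=15
R6=12-1=11
CMP R6, 5  (cmp 11,5)
JGT L2: taken
R5=15+10=25
R6=11-1=10
CMP R6, 5  (cmp 10,5)
JGT L2: taken
R5=25+10=35
R6=10-1=9
CMP R6, 5  (cmp 9,5)
JGT L2: taken
R5=35+10=45
R6=9-1=8
CMP R6, 5  (cmp 8,5)
JGT L2: taken
R5=45+10=55
R6=8-1=7
CMP R6, 5  (cmp 7,5)
JGT L2: taken
R5=55+10=65
R6=7-1=6
CMP R6, 5  (cmp 6,5)
JGT L2: taken
R5=65+10=75
R6=6-1=5
CMP R6, 5  (cmp 5,5)
JGT L2: not taken
halt.
Total executed instructions: 31.

31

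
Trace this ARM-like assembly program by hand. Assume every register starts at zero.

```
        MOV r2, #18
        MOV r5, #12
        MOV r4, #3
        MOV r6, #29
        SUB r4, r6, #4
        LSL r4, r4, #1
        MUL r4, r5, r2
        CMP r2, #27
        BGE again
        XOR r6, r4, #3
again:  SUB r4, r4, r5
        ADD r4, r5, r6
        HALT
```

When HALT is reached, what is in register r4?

MOV r2, #18 → r2=18
MOV r5, #12 → r5=12
MOV r4, #3 → r4=3
MOV r6, #29 → r6=29
SUB r4, r6, #4 → r4=29-4=25
LSL r4, r4, #1 → r4=25<<1=50
MUL r4, r5, r2 → r4=12*18=216
CMP r2, #27  (cmp 18,27)
BGE again: not taken
XOR r6, r4, #3 → r6=216^3=219
SUB r4, r4, r5 → r4=216-12=204
ADD r4, r5, r6 → r4=12+219=231
halt.

231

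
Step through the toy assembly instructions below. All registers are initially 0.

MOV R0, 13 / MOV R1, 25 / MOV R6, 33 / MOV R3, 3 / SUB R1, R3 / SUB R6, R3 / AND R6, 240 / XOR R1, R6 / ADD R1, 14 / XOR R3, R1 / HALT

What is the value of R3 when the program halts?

23

MOV R0, 13 → R0=13
MOV R1, 25 → R1=25
MOV R6, 33 → R6=33
MOV R3, 3 → R3=3
SUB R1, R3 → R1=25-3=22
SUB R6, R3 → R6=33-3=30
AND R6, 240 → R6=30&240=16
XOR R1, R6 → R1=22^16=6
ADD R1, 14 → R1=6+14=20
XOR R3, R1 → R3=3^20=23
halt.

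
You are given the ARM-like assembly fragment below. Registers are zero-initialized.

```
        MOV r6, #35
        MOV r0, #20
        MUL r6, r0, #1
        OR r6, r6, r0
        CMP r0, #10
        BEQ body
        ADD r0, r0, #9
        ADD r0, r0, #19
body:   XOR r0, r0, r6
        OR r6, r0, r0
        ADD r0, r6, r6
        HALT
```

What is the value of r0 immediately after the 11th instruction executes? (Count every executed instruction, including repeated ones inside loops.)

r6=35
r0=20
r6=20*1=20
r6=20|20=20
CMP r0, #10  (cmp 20,10)
BEQ body: not taken
r0=20+9=29
r0=29+19=48
r0=48^20=36
r6=36|36=36
r0=36+36=72
After step 11: r0 = 72.

72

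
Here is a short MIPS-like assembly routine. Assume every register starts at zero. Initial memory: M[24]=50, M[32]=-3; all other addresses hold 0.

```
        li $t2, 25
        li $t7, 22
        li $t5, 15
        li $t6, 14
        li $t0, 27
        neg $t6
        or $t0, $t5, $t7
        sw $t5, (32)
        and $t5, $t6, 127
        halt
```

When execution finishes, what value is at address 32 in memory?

15

$t2=25
$t7=22
$t5=15
$t6=14
$t0=27
$t6=-(14)=-14
$t0=15|22=31
sw $t5, (32) → M[32]=15
$t5=(-14)&127=114
halt.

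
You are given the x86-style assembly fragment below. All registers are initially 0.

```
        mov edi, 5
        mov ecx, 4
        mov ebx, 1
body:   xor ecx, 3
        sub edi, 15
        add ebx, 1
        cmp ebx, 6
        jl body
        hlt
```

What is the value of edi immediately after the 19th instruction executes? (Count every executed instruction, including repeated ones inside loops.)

-40

after mov edi, 5: edi=5
after mov ecx, 4: ecx=4
after mov ebx, 1: ebx=1
after xor ecx, 3: ecx=4^3=7
after sub edi, 15: edi=5-15=-10
after add ebx, 1: ebx=1+1=2
cmp ebx, 6  (cmp 2,6)
jl body: taken
after xor ecx, 3: ecx=7^3=4
after sub edi, 15: edi=(-10)-15=-25
after add ebx, 1: ebx=2+1=3
cmp ebx, 6  (cmp 3,6)
jl body: taken
after xor ecx, 3: ecx=4^3=7
after sub edi, 15: edi=(-25)-15=-40
after add ebx, 1: ebx=3+1=4
cmp ebx, 6  (cmp 4,6)
jl body: taken
after xor ecx, 3: ecx=7^3=4
After step 19: edi = -40.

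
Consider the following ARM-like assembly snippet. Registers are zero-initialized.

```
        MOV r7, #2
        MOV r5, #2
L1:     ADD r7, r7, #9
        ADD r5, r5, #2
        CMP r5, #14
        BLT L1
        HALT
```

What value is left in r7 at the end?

after MOV r7, #2: r7=2
after MOV r5, #2: r5=2
after ADD r7, r7, #9: r7=2+9=11
after ADD r5, r5, #2: r5=2+2=4
CMP r5, #14  (cmp 4,14)
BLT L1: taken
after ADD r7, r7, #9: r7=11+9=20
after ADD r5, r5, #2: r5=4+2=6
CMP r5, #14  (cmp 6,14)
BLT L1: taken
after ADD r7, r7, #9: r7=20+9=29
after ADD r5, r5, #2: r5=6+2=8
CMP r5, #14  (cmp 8,14)
BLT L1: taken
after ADD r7, r7, #9: r7=29+9=38
after ADD r5, r5, #2: r5=8+2=10
CMP r5, #14  (cmp 10,14)
BLT L1: taken
after ADD r7, r7, #9: r7=38+9=47
after ADD r5, r5, #2: r5=10+2=12
CMP r5, #14  (cmp 12,14)
BLT L1: taken
after ADD r7, r7, #9: r7=47+9=56
after ADD r5, r5, #2: r5=12+2=14
CMP r5, #14  (cmp 14,14)
BLT L1: not taken
halt.

56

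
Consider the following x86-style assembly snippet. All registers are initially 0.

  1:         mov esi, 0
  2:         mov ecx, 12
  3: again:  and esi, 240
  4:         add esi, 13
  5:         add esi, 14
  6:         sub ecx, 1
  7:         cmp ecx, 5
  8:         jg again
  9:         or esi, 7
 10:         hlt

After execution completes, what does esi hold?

esi=0
ecx=12
esi=0&240=0
esi=0+13=13
esi=13+14=27
ecx=12-1=11
cmp ecx, 5  (cmp 11,5)
jg again: taken
esi=27&240=16
esi=16+13=29
esi=29+14=43
ecx=11-1=10
cmp ecx, 5  (cmp 10,5)
jg again: taken
esi=43&240=32
esi=32+13=45
esi=45+14=59
ecx=10-1=9
cmp ecx, 5  (cmp 9,5)
jg again: taken
esi=59&240=48
esi=48+13=61
esi=61+14=75
ecx=9-1=8
cmp ecx, 5  (cmp 8,5)
jg again: taken
esi=75&240=64
esi=64+13=77
esi=77+14=91
ecx=8-1=7
cmp ecx, 5  (cmp 7,5)
jg again: taken
esi=91&240=80
esi=80+13=93
esi=93+14=107
ecx=7-1=6
cmp ecx, 5  (cmp 6,5)
jg again: taken
esi=107&240=96
esi=96+13=109
esi=109+14=123
ecx=6-1=5
cmp ecx, 5  (cmp 5,5)
jg again: not taken
esi=123|7=127
halt.

127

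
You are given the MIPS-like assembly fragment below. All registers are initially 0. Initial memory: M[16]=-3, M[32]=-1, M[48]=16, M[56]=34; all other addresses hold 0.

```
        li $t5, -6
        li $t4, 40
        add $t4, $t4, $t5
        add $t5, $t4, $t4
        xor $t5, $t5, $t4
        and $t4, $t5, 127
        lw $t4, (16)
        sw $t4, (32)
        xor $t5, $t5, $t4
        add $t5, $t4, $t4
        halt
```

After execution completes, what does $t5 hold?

li $t5, -6 → $t5=-6
li $t4, 40 → $t4=40
add $t4, $t4, $t5 → $t4=40+(-6)=34
add $t5, $t4, $t4 → $t5=34+34=68
xor $t5, $t5, $t4 → $t5=68^34=102
and $t4, $t5, 127 → $t4=102&127=102
lw $t4, (16) → $t4=M[16]=-3
sw $t4, (32) → M[32]=-3
xor $t5, $t5, $t4 → $t5=102^(-3)=-101
add $t5, $t4, $t4 → $t5=(-3)+(-3)=-6
halt.

-6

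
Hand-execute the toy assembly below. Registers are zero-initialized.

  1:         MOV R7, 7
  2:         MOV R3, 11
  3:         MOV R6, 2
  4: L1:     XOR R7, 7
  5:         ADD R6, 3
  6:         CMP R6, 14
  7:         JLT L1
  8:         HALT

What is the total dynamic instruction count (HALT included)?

20

after MOV R7, 7: R7=7
after MOV R3, 11: R3=11
after MOV R6, 2: R6=2
after XOR R7, 7: R7=7^7=0
after ADD R6, 3: R6=2+3=5
CMP R6, 14  (cmp 5,14)
JLT L1: taken
after XOR R7, 7: R7=0^7=7
after ADD R6, 3: R6=5+3=8
CMP R6, 14  (cmp 8,14)
JLT L1: taken
after XOR R7, 7: R7=7^7=0
after ADD R6, 3: R6=8+3=11
CMP R6, 14  (cmp 11,14)
JLT L1: taken
after XOR R7, 7: R7=0^7=7
after ADD R6, 3: R6=11+3=14
CMP R6, 14  (cmp 14,14)
JLT L1: not taken
halt.
Total executed instructions: 20.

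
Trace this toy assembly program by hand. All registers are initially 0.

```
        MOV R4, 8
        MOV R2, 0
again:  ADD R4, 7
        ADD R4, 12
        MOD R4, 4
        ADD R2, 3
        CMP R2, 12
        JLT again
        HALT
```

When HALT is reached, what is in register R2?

12

after MOV R4, 8: R4=8
after MOV R2, 0: R2=0
after ADD R4, 7: R4=8+7=15
after ADD R4, 12: R4=15+12=27
after MOD R4, 4: R4=27%4=3
after ADD R2, 3: R2=0+3=3
CMP R2, 12  (cmp 3,12)
JLT again: taken
after ADD R4, 7: R4=3+7=10
after ADD R4, 12: R4=10+12=22
after MOD R4, 4: R4=22%4=2
after ADD R2, 3: R2=3+3=6
CMP R2, 12  (cmp 6,12)
JLT again: taken
after ADD R4, 7: R4=2+7=9
after ADD R4, 12: R4=9+12=21
after MOD R4, 4: R4=21%4=1
after ADD R2, 3: R2=6+3=9
CMP R2, 12  (cmp 9,12)
JLT again: taken
after ADD R4, 7: R4=1+7=8
after ADD R4, 12: R4=8+12=20
after MOD R4, 4: R4=20%4=0
after ADD R2, 3: R2=9+3=12
CMP R2, 12  (cmp 12,12)
JLT again: not taken
halt.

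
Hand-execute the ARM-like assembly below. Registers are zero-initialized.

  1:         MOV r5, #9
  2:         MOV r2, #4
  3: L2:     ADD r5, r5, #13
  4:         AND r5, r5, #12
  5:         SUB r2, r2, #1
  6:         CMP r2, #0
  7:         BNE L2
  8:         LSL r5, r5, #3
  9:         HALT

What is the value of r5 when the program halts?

64

r5=9
r2=4
r5=9+13=22
r5=22&12=4
r2=4-1=3
CMP r2, #0  (cmp 3,0)
BNE L2: taken
r5=4+13=17
r5=17&12=0
r2=3-1=2
CMP r2, #0  (cmp 2,0)
BNE L2: taken
r5=0+13=13
r5=13&12=12
r2=2-1=1
CMP r2, #0  (cmp 1,0)
BNE L2: taken
r5=12+13=25
r5=25&12=8
r2=1-1=0
CMP r2, #0  (cmp 0,0)
BNE L2: not taken
r5=8<<3=64
halt.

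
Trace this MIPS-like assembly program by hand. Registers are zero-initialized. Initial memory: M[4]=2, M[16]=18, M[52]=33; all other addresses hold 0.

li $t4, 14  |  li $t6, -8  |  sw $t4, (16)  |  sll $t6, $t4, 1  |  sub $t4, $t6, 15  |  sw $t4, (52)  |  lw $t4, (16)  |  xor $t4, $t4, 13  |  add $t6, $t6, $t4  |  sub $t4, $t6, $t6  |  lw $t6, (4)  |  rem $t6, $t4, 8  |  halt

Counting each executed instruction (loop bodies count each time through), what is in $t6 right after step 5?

28

$t4=14
$t6=-8
sw $t4, (16) → M[16]=14
$t6=14<<1=28
$t4=28-15=13
After step 5: $t6 = 28.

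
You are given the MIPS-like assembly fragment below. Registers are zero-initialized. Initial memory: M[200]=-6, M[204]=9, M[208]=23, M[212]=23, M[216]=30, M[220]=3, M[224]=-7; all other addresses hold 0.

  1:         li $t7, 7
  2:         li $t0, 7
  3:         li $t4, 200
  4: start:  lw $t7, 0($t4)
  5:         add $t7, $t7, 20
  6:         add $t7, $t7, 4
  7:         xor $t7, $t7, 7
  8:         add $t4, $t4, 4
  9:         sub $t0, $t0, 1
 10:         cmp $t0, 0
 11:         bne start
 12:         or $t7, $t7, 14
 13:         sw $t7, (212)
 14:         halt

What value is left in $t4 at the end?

228

li $t7, 7 → $t7=7
li $t0, 7 → $t0=7
li $t4, 200 → $t4=200
lw $t7, 0($t4) → $t7=M[200]=-6
add $t7, $t7, 20 → $t7=(-6)+20=14
add $t7, $t7, 4 → $t7=14+4=18
xor $t7, $t7, 7 → $t7=18^7=21
add $t4, $t4, 4 → $t4=200+4=204
sub $t0, $t0, 1 → $t0=7-1=6
cmp $t0, 0  (cmp 6,0)
bne start: taken
lw $t7, 0($t4) → $t7=M[204]=9
add $t7, $t7, 20 → $t7=9+20=29
add $t7, $t7, 4 → $t7=29+4=33
xor $t7, $t7, 7 → $t7=33^7=38
add $t4, $t4, 4 → $t4=204+4=208
sub $t0, $t0, 1 → $t0=6-1=5
cmp $t0, 0  (cmp 5,0)
bne start: taken
lw $t7, 0($t4) → $t7=M[208]=23
add $t7, $t7, 20 → $t7=23+20=43
add $t7, $t7, 4 → $t7=43+4=47
xor $t7, $t7, 7 → $t7=47^7=40
add $t4, $t4, 4 → $t4=208+4=212
sub $t0, $t0, 1 → $t0=5-1=4
cmp $t0, 0  (cmp 4,0)
bne start: taken
lw $t7, 0($t4) → $t7=M[212]=23
add $t7, $t7, 20 → $t7=23+20=43
add $t7, $t7, 4 → $t7=43+4=47
xor $t7, $t7, 7 → $t7=47^7=40
add $t4, $t4, 4 → $t4=212+4=216
sub $t0, $t0, 1 → $t0=4-1=3
cmp $t0, 0  (cmp 3,0)
bne start: taken
lw $t7, 0($t4) → $t7=M[216]=30
add $t7, $t7, 20 → $t7=30+20=50
add $t7, $t7, 4 → $t7=50+4=54
xor $t7, $t7, 7 → $t7=54^7=49
add $t4, $t4, 4 → $t4=216+4=220
sub $t0, $t0, 1 → $t0=3-1=2
cmp $t0, 0  (cmp 2,0)
bne start: taken
lw $t7, 0($t4) → $t7=M[220]=3
add $t7, $t7, 20 → $t7=3+20=23
add $t7, $t7, 4 → $t7=23+4=27
xor $t7, $t7, 7 → $t7=27^7=28
add $t4, $t4, 4 → $t4=220+4=224
sub $t0, $t0, 1 → $t0=2-1=1
cmp $t0, 0  (cmp 1,0)
bne start: taken
lw $t7, 0($t4) → $t7=M[224]=-7
add $t7, $t7, 20 → $t7=(-7)+20=13
add $t7, $t7, 4 → $t7=13+4=17
xor $t7, $t7, 7 → $t7=17^7=22
add $t4, $t4, 4 → $t4=224+4=228
sub $t0, $t0, 1 → $t0=1-1=0
cmp $t0, 0  (cmp 0,0)
bne start: not taken
or $t7, $t7, 14 → $t7=22|14=30
sw $t7, (212) → M[212]=30
halt.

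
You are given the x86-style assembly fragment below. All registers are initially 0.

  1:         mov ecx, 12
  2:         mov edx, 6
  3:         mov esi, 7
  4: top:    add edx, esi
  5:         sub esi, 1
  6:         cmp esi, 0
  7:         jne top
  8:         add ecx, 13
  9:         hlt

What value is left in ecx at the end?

after mov ecx, 12: ecx=12
after mov edx, 6: edx=6
after mov esi, 7: esi=7
after add edx, esi: edx=6+7=13
after sub esi, 1: esi=7-1=6
cmp esi, 0  (cmp 6,0)
jne top: taken
after add edx, esi: edx=13+6=19
after sub esi, 1: esi=6-1=5
cmp esi, 0  (cmp 5,0)
jne top: taken
after add edx, esi: edx=19+5=24
after sub esi, 1: esi=5-1=4
cmp esi, 0  (cmp 4,0)
jne top: taken
after add edx, esi: edx=24+4=28
after sub esi, 1: esi=4-1=3
cmp esi, 0  (cmp 3,0)
jne top: taken
after add edx, esi: edx=28+3=31
after sub esi, 1: esi=3-1=2
cmp esi, 0  (cmp 2,0)
jne top: taken
after add edx, esi: edx=31+2=33
after sub esi, 1: esi=2-1=1
cmp esi, 0  (cmp 1,0)
jne top: taken
after add edx, esi: edx=33+1=34
after sub esi, 1: esi=1-1=0
cmp esi, 0  (cmp 0,0)
jne top: not taken
after add ecx, 13: ecx=12+13=25
halt.

25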